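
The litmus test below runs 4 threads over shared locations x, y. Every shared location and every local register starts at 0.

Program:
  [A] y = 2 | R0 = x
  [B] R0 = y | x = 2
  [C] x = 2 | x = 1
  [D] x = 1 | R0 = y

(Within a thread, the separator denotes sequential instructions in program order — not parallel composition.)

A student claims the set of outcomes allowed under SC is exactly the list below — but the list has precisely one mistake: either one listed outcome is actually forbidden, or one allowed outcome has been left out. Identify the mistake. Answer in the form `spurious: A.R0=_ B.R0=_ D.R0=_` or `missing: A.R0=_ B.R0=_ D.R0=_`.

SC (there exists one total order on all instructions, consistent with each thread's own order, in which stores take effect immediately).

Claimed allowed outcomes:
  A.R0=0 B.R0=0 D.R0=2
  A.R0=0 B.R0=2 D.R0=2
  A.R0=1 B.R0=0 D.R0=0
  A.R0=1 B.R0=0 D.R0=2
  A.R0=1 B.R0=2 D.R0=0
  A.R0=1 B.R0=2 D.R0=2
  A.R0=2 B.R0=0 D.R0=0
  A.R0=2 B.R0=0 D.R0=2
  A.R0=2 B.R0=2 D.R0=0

missing: A.R0=2 B.R0=2 D.R0=2

outcome vector order: (A.R0,B.R0,D.R0)
SC: 10 outcomes — {002; 022; 100; 102; 120; 122; 200; 202; 220; 222}
SC∖claimed = {222}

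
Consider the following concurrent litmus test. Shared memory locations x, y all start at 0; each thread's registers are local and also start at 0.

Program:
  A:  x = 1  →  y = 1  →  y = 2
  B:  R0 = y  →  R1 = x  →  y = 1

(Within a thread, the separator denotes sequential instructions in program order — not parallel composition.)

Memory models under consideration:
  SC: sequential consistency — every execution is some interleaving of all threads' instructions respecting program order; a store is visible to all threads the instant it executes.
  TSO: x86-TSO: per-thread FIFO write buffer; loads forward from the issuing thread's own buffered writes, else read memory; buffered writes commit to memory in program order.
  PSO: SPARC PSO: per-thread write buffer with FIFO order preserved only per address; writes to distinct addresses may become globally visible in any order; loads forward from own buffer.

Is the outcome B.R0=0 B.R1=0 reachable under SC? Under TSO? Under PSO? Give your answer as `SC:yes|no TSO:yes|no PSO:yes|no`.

SC:yes TSO:yes PSO:yes

outcome vector order: (B.R0,B.R1)
SC: 4 outcomes — {00, 01, 11, 21}
TSO: 4 outcomes — {00, 01, 11, 21}
PSO: 6 outcomes — {00, 01, 10, 11, 20, 21}
target 00 ∈ {SC,TSO,PSO}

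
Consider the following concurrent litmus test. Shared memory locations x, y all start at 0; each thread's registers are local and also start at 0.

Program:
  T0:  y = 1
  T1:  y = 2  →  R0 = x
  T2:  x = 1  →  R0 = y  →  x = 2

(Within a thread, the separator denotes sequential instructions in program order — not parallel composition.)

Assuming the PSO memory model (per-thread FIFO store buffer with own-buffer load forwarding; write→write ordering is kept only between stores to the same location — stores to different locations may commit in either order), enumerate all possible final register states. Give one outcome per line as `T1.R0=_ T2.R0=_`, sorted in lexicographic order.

outcome vector order: (T1.R0,T2.R0)
|PSO outcomes| = 9

T1.R0=0 T2.R0=0
T1.R0=0 T2.R0=1
T1.R0=0 T2.R0=2
T1.R0=1 T2.R0=0
T1.R0=1 T2.R0=1
T1.R0=1 T2.R0=2
T1.R0=2 T2.R0=0
T1.R0=2 T2.R0=1
T1.R0=2 T2.R0=2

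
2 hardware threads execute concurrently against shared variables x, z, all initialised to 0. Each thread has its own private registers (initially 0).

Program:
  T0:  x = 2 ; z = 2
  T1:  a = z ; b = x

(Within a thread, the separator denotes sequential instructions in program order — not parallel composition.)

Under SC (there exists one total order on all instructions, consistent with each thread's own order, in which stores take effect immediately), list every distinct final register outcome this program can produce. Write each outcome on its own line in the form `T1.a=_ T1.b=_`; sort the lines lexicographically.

T1.a=0 T1.b=0
T1.a=0 T1.b=2
T1.a=2 T1.b=2

outcome vector order: (T1.a,T1.b)
|SC outcomes| = 3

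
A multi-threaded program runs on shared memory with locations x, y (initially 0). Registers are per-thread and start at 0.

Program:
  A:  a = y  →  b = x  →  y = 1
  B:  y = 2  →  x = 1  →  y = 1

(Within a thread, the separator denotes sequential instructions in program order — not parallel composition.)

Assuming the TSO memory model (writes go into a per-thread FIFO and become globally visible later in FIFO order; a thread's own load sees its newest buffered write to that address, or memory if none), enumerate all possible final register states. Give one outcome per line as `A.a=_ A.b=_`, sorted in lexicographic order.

A.a=0 A.b=0
A.a=0 A.b=1
A.a=1 A.b=1
A.a=2 A.b=0
A.a=2 A.b=1

outcome vector order: (A.a,A.b)
|TSO outcomes| = 5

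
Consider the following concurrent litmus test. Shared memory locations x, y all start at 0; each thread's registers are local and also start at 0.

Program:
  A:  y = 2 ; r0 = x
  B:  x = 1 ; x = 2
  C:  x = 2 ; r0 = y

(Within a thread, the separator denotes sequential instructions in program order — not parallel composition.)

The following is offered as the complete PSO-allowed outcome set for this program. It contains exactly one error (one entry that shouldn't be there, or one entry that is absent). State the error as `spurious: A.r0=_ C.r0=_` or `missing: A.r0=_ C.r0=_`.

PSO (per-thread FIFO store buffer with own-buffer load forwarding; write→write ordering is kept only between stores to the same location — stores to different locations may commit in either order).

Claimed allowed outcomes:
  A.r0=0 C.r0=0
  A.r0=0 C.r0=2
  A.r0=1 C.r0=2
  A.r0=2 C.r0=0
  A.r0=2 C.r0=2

missing: A.r0=1 C.r0=0

outcome vector order: (A.r0,C.r0)
under PSO → (0,0) (0,2) (1,0) (1,2) (2,0) (2,2)
PSO∖claimed = {(1,0)}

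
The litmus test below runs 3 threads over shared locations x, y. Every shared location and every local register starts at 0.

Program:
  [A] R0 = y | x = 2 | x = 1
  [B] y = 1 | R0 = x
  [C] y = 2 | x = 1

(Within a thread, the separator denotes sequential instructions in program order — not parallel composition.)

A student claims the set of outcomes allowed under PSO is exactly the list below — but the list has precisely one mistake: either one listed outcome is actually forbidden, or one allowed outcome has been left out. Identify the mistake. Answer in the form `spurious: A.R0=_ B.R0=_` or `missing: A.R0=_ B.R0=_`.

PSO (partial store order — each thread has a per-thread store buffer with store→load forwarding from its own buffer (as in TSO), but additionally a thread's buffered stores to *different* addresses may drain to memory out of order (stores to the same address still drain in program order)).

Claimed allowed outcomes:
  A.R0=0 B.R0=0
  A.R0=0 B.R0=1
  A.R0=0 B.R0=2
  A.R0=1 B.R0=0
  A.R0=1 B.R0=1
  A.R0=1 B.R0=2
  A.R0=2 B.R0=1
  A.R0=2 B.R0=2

outcome vector order: (A.R0,B.R0)
[PSO] allowed = {(0,0) (0,1) (0,2) (1,0) (1,1) (1,2) (2,0) (2,1) (2,2)}
PSO∖claimed = {(2,0)}

missing: A.R0=2 B.R0=0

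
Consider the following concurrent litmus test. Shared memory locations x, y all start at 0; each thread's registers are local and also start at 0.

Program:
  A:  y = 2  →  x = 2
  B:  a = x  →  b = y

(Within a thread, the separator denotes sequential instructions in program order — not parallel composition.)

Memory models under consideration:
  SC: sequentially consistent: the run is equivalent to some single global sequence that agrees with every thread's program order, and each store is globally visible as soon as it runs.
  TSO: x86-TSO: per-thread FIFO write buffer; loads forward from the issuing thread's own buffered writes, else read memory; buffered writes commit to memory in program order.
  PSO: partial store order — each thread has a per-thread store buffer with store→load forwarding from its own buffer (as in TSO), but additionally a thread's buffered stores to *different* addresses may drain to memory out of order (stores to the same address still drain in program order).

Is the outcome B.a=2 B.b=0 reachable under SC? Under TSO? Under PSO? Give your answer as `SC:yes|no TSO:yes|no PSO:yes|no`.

outcome vector order: (B.a,B.b)
SC: 3 outcomes — {(0,0) (0,2) (2,2)}
TSO: 3 outcomes — {(0,0) (0,2) (2,2)}
PSO: 4 outcomes — {(0,0) (0,2) (2,0) (2,2)}
target (2,0) ∈ {PSO}

SC:no TSO:no PSO:yes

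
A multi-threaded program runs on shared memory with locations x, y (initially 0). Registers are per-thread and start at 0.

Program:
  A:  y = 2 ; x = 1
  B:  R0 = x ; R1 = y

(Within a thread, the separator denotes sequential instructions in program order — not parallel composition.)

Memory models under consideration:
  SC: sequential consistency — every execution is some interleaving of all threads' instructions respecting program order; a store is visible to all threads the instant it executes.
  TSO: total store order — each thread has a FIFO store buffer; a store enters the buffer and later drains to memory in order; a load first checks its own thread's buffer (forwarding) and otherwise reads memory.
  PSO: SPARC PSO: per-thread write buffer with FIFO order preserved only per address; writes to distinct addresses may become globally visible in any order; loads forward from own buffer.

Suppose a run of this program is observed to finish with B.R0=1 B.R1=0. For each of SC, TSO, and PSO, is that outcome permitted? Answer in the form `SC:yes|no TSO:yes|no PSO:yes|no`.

outcome vector order: (B.R0,B.R1)
SC (3): <0 0> <0 2> <1 2>
TSO (3): <0 0> <0 2> <1 2>
PSO (4): <0 0> <0 2> <1 0> <1 2>
target <1 0> ∈ {PSO}

SC:no TSO:no PSO:yes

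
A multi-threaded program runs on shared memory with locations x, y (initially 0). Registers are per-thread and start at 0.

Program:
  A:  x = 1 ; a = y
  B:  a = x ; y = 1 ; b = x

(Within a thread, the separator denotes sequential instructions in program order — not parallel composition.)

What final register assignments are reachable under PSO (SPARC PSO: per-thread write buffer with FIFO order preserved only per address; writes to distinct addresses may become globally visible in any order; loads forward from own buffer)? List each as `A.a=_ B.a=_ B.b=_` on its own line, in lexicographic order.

outcome vector order: (A.a,B.a,B.b)
|PSO outcomes| = 6

A.a=0 B.a=0 B.b=0
A.a=0 B.a=0 B.b=1
A.a=0 B.a=1 B.b=1
A.a=1 B.a=0 B.b=0
A.a=1 B.a=0 B.b=1
A.a=1 B.a=1 B.b=1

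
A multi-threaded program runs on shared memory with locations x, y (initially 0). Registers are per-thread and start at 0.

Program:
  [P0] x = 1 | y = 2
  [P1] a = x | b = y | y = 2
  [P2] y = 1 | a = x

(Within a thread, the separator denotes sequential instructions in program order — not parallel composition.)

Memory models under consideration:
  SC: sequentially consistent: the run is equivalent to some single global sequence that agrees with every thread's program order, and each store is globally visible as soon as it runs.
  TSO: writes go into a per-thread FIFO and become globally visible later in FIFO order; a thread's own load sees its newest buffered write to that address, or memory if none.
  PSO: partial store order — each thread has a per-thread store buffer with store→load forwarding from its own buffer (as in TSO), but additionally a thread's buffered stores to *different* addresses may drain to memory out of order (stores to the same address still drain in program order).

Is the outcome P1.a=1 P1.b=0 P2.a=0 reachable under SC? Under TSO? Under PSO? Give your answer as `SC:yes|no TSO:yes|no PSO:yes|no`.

outcome vector order: (P1.a,P1.b,P2.a)
under SC → (0,0,0) (0,0,1) (0,1,0) (0,1,1) (0,2,0) (0,2,1) (1,0,1) (1,1,0) (1,1,1) (1,2,0) (1,2,1)
under TSO → (0,0,0) (0,0,1) (0,1,0) (0,1,1) (0,2,0) (0,2,1) (1,0,0) (1,0,1) (1,1,0) (1,1,1) (1,2,0) (1,2,1)
under PSO → (0,0,0) (0,0,1) (0,1,0) (0,1,1) (0,2,0) (0,2,1) (1,0,0) (1,0,1) (1,1,0) (1,1,1) (1,2,0) (1,2,1)
target (1,0,0) ∈ {TSO,PSO}

SC:no TSO:yes PSO:yes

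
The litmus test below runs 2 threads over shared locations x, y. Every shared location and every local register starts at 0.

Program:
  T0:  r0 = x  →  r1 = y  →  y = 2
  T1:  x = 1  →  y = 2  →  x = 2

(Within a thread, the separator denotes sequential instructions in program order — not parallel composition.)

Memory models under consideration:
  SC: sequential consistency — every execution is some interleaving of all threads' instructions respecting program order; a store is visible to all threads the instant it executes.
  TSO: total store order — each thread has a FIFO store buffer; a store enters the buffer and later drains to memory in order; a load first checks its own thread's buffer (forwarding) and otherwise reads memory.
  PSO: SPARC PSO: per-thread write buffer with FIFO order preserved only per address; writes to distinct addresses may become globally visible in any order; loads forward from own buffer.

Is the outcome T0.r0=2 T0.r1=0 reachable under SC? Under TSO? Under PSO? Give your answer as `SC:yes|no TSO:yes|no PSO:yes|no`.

outcome vector order: (T0.r0,T0.r1)
under SC → <0 0>; <0 2>; <1 0>; <1 2>; <2 2>
under TSO → <0 0>; <0 2>; <1 0>; <1 2>; <2 2>
under PSO → <0 0>; <0 2>; <1 0>; <1 2>; <2 0>; <2 2>
target <2 0> ∈ {PSO}

SC:no TSO:no PSO:yes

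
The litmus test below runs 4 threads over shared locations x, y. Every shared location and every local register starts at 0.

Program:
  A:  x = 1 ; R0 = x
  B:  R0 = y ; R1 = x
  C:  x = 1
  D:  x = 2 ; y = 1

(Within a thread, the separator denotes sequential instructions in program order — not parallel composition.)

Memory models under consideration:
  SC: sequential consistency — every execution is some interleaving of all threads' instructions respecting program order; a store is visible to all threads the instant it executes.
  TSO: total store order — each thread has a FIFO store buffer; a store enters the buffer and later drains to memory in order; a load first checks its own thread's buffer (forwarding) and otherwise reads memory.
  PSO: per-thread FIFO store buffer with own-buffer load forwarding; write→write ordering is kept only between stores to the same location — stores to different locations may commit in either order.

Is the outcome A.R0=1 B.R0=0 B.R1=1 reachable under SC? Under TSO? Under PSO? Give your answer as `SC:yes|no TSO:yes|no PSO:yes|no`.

outcome vector order: (A.R0,B.R0,B.R1)
under SC → <1 0 0>; <1 0 1>; <1 0 2>; <1 1 1>; <1 1 2>; <2 0 0>; <2 0 1>; <2 0 2>; <2 1 1>; <2 1 2>
under TSO → <1 0 0>; <1 0 1>; <1 0 2>; <1 1 1>; <1 1 2>; <2 0 0>; <2 0 1>; <2 0 2>; <2 1 1>; <2 1 2>
under PSO → <1 0 0>; <1 0 1>; <1 0 2>; <1 1 0>; <1 1 1>; <1 1 2>; <2 0 0>; <2 0 1>; <2 0 2>; <2 1 0>; <2 1 1>; <2 1 2>
target <1 0 1> ∈ {SC,TSO,PSO}

SC:yes TSO:yes PSO:yes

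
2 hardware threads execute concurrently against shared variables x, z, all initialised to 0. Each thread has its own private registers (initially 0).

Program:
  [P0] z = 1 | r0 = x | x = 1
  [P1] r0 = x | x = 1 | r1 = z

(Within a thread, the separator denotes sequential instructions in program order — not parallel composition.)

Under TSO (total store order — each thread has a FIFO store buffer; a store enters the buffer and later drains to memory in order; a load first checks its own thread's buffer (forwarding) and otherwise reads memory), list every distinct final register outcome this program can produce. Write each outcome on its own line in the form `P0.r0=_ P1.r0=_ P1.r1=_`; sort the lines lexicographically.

P0.r0=0 P1.r0=0 P1.r1=0
P0.r0=0 P1.r0=0 P1.r1=1
P0.r0=0 P1.r0=1 P1.r1=1
P0.r0=1 P1.r0=0 P1.r1=0
P0.r0=1 P1.r0=0 P1.r1=1

outcome vector order: (P0.r0,P1.r0,P1.r1)
|TSO outcomes| = 5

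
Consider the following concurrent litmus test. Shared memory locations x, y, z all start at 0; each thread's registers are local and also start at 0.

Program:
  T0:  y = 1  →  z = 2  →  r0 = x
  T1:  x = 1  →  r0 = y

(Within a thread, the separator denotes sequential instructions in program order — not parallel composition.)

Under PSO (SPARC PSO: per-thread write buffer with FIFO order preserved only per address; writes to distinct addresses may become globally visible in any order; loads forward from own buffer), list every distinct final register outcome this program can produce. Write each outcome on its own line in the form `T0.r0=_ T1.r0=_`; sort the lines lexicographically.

outcome vector order: (T0.r0,T1.r0)
|PSO outcomes| = 4

T0.r0=0 T1.r0=0
T0.r0=0 T1.r0=1
T0.r0=1 T1.r0=0
T0.r0=1 T1.r0=1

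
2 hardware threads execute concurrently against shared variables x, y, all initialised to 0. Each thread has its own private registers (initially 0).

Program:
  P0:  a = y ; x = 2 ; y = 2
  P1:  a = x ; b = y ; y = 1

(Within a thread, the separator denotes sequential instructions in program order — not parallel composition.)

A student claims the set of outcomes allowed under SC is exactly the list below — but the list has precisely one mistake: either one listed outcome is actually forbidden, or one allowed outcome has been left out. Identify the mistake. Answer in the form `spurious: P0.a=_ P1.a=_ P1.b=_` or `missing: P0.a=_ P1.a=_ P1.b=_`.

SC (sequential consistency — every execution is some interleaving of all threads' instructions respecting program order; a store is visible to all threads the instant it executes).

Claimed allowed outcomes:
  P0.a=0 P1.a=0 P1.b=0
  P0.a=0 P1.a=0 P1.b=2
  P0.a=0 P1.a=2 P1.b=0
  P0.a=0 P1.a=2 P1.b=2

missing: P0.a=1 P1.a=0 P1.b=0

outcome vector order: (P0.a,P1.a,P1.b)
under SC → <0 0 0>; <0 0 2>; <0 2 0>; <0 2 2>; <1 0 0>
SC∖claimed = {<1 0 0>}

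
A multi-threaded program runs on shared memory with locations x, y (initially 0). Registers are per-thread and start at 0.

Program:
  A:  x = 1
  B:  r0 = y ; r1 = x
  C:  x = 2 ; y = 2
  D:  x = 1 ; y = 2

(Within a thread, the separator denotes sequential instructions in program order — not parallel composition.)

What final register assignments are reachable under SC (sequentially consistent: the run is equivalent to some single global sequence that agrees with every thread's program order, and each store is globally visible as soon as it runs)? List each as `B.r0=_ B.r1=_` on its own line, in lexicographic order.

outcome vector order: (B.r0,B.r1)
|SC outcomes| = 5

B.r0=0 B.r1=0
B.r0=0 B.r1=1
B.r0=0 B.r1=2
B.r0=2 B.r1=1
B.r0=2 B.r1=2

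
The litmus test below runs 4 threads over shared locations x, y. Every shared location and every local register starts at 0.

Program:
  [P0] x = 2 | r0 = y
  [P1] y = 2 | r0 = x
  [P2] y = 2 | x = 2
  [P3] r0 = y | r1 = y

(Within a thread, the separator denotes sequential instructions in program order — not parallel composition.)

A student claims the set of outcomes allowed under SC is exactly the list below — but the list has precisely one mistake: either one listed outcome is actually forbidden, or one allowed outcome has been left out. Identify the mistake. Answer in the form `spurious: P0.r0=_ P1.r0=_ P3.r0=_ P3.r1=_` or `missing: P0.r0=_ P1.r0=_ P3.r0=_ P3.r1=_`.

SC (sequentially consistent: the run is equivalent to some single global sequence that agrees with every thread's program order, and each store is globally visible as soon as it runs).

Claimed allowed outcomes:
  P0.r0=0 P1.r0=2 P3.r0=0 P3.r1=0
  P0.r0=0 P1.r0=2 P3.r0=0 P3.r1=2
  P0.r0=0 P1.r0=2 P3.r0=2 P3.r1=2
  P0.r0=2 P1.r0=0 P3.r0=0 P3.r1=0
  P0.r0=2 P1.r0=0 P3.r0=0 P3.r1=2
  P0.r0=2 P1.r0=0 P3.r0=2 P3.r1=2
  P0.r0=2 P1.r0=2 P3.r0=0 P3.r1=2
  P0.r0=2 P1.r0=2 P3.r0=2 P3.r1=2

missing: P0.r0=2 P1.r0=2 P3.r0=0 P3.r1=0

outcome vector order: (P0.r0,P1.r0,P3.r0,P3.r1)
under SC → (0,2,0,0) (0,2,0,2) (0,2,2,2) (2,0,0,0) (2,0,0,2) (2,0,2,2) (2,2,0,0) (2,2,0,2) (2,2,2,2)
SC∖claimed = {(2,2,0,0)}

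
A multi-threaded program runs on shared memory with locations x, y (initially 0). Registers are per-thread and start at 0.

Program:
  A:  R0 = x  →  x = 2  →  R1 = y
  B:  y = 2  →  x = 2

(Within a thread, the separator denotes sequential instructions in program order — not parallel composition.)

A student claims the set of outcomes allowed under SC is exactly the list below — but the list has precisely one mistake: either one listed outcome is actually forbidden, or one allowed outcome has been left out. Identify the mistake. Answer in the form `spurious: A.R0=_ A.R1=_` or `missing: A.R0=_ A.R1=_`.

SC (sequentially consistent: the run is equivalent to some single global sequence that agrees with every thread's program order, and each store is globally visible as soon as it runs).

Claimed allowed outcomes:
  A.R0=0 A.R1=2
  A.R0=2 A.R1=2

outcome vector order: (A.R0,A.R1)
[SC] allowed = {0/0 0/2 2/2}
SC∖claimed = {0/0}

missing: A.R0=0 A.R1=0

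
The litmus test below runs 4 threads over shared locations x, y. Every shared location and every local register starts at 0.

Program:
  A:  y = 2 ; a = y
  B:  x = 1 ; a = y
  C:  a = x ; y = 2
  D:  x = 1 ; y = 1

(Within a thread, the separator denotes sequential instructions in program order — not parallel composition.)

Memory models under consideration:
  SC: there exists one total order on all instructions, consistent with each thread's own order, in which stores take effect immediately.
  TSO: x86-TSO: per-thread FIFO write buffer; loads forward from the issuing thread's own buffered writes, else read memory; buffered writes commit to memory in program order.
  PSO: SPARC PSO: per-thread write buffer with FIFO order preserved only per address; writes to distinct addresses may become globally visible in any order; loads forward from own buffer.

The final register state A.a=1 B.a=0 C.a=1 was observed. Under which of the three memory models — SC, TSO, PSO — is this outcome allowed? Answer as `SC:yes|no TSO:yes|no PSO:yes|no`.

SC:yes TSO:yes PSO:yes

outcome vector order: (A.a,B.a,C.a)
SC: 12 outcomes — {(1,0,0) (1,0,1) (1,1,0) (1,1,1) (1,2,0) (1,2,1) (2,0,0) (2,0,1) (2,1,0) (2,1,1) (2,2,0) (2,2,1)}
TSO: 12 outcomes — {(1,0,0) (1,0,1) (1,1,0) (1,1,1) (1,2,0) (1,2,1) (2,0,0) (2,0,1) (2,1,0) (2,1,1) (2,2,0) (2,2,1)}
PSO: 12 outcomes — {(1,0,0) (1,0,1) (1,1,0) (1,1,1) (1,2,0) (1,2,1) (2,0,0) (2,0,1) (2,1,0) (2,1,1) (2,2,0) (2,2,1)}
target (1,0,1) ∈ {SC,TSO,PSO}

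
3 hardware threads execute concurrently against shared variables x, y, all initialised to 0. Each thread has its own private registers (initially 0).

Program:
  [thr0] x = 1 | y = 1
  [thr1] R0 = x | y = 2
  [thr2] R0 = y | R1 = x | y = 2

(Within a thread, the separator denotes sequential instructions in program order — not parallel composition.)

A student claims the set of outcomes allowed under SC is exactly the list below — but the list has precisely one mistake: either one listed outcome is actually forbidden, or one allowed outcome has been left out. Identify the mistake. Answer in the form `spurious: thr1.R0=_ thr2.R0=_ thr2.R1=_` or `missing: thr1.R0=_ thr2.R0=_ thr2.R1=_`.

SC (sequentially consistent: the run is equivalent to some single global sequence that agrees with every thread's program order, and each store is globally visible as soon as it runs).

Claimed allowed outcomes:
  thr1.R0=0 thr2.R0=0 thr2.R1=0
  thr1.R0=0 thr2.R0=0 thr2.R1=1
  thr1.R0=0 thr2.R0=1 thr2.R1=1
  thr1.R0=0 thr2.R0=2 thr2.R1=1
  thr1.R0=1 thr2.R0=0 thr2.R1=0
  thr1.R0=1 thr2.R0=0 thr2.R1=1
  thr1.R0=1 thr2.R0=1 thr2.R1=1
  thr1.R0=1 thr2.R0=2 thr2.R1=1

outcome vector order: (thr1.R0,thr2.R0,thr2.R1)
[SC] allowed = {(0,0,0) (0,0,1) (0,1,1) (0,2,0) (0,2,1) (1,0,0) (1,0,1) (1,1,1) (1,2,1)}
SC∖claimed = {(0,2,0)}

missing: thr1.R0=0 thr2.R0=2 thr2.R1=0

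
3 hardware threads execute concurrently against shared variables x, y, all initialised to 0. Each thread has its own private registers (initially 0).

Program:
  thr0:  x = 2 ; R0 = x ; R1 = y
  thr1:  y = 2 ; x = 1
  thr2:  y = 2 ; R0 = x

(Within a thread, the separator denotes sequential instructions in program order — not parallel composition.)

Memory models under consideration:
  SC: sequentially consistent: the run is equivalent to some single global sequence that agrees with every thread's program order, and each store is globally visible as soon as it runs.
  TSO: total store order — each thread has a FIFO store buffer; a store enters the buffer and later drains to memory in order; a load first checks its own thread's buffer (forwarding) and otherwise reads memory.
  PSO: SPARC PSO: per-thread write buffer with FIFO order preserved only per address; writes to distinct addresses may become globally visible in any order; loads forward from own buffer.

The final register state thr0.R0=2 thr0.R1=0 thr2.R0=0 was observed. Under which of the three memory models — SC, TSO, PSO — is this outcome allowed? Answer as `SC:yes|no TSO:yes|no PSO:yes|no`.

SC:no TSO:yes PSO:yes

outcome vector order: (thr0.R0,thr0.R1,thr2.R0)
SC (8): (1,2,0) (1,2,1) (1,2,2) (2,0,1) (2,0,2) (2,2,0) (2,2,1) (2,2,2)
TSO (9): (1,2,0) (1,2,1) (1,2,2) (2,0,0) (2,0,1) (2,0,2) (2,2,0) (2,2,1) (2,2,2)
PSO (12): (1,0,0) (1,0,1) (1,0,2) (1,2,0) (1,2,1) (1,2,2) (2,0,0) (2,0,1) (2,0,2) (2,2,0) (2,2,1) (2,2,2)
target (2,0,0) ∈ {TSO,PSO}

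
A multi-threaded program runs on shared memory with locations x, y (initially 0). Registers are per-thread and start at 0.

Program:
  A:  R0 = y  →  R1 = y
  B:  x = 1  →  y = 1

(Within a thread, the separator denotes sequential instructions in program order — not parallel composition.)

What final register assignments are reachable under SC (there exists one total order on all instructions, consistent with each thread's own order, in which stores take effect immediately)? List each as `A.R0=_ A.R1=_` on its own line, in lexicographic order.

outcome vector order: (A.R0,A.R1)
|SC outcomes| = 3

A.R0=0 A.R1=0
A.R0=0 A.R1=1
A.R0=1 A.R1=1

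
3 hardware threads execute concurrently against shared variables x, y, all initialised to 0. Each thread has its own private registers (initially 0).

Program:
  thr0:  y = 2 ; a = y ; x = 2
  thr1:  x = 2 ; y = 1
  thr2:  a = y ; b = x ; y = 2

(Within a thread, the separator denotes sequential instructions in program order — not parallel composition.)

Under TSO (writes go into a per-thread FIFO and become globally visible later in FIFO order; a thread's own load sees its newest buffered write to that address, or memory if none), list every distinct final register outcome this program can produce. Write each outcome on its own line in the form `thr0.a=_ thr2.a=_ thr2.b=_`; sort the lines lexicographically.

outcome vector order: (thr0.a,thr2.a,thr2.b)
|TSO outcomes| = 10

thr0.a=1 thr2.a=0 thr2.b=0
thr0.a=1 thr2.a=0 thr2.b=2
thr0.a=1 thr2.a=1 thr2.b=2
thr0.a=1 thr2.a=2 thr2.b=0
thr0.a=1 thr2.a=2 thr2.b=2
thr0.a=2 thr2.a=0 thr2.b=0
thr0.a=2 thr2.a=0 thr2.b=2
thr0.a=2 thr2.a=1 thr2.b=2
thr0.a=2 thr2.a=2 thr2.b=0
thr0.a=2 thr2.a=2 thr2.b=2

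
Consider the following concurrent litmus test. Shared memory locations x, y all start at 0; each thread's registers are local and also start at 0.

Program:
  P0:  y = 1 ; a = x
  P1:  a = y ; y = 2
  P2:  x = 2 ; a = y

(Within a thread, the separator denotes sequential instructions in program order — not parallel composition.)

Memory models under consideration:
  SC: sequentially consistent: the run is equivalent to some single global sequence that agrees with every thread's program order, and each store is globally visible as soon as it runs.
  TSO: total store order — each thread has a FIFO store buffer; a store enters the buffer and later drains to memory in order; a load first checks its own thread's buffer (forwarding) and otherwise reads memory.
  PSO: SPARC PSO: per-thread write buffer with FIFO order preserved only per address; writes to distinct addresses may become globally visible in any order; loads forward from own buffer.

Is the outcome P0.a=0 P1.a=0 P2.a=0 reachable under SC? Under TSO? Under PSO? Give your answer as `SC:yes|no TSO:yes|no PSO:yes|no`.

outcome vector order: (P0.a,P1.a,P2.a)
SC (10): 0/0/1 0/0/2 0/1/1 0/1/2 2/0/0 2/0/1 2/0/2 2/1/0 2/1/1 2/1/2
TSO (12): 0/0/0 0/0/1 0/0/2 0/1/0 0/1/1 0/1/2 2/0/0 2/0/1 2/0/2 2/1/0 2/1/1 2/1/2
PSO (12): 0/0/0 0/0/1 0/0/2 0/1/0 0/1/1 0/1/2 2/0/0 2/0/1 2/0/2 2/1/0 2/1/1 2/1/2
target 0/0/0 ∈ {TSO,PSO}

SC:no TSO:yes PSO:yes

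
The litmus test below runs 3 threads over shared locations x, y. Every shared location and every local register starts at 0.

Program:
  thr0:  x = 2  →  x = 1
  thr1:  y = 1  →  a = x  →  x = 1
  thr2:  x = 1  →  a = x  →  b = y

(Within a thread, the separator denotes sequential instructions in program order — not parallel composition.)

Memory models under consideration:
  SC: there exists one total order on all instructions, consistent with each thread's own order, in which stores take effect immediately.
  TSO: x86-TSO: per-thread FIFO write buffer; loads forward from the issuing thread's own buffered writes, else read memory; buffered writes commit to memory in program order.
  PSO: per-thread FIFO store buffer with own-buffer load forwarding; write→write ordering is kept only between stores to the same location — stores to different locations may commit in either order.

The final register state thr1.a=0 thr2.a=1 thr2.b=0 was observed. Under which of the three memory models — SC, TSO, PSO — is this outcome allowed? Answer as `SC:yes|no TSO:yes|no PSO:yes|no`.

outcome vector order: (thr1.a,thr2.a,thr2.b)
under SC → 011, 021, 110, 111, 120, 121, 210, 211, 220, 221
under TSO → 010, 011, 020, 021, 110, 111, 120, 121, 210, 211, 220, 221
under PSO → 010, 011, 020, 021, 110, 111, 120, 121, 210, 211, 220, 221
target 010 ∈ {TSO,PSO}

SC:no TSO:yes PSO:yes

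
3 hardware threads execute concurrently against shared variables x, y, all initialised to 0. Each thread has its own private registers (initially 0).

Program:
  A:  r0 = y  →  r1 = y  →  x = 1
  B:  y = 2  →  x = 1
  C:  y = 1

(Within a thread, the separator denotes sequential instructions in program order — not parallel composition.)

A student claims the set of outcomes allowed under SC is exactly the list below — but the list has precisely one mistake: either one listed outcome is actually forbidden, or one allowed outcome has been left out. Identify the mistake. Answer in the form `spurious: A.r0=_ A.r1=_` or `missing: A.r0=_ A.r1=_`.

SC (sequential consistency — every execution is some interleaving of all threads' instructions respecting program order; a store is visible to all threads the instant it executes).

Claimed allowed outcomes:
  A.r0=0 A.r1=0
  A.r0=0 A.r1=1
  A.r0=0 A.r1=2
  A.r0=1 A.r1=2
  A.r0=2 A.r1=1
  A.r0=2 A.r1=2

outcome vector order: (A.r0,A.r1)
[SC] allowed = {00 01 02 11 12 21 22}
SC∖claimed = {11}

missing: A.r0=1 A.r1=1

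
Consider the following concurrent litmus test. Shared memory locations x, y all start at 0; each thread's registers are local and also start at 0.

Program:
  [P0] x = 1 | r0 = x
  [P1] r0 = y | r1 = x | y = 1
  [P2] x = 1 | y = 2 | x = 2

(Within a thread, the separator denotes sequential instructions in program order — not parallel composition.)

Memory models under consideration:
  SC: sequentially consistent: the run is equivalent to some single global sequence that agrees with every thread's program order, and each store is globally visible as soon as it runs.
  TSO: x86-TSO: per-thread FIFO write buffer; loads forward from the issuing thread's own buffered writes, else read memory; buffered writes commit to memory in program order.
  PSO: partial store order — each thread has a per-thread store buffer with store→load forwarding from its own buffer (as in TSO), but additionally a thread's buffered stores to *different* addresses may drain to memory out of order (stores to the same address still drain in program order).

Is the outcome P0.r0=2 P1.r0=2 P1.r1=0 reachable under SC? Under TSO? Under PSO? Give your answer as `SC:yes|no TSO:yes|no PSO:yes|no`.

SC:no TSO:no PSO:yes

outcome vector order: (P0.r0,P1.r0,P1.r1)
SC (10): 100; 101; 102; 121; 122; 200; 201; 202; 221; 222
TSO (10): 100; 101; 102; 121; 122; 200; 201; 202; 221; 222
PSO (12): 100; 101; 102; 120; 121; 122; 200; 201; 202; 220; 221; 222
target 220 ∈ {PSO}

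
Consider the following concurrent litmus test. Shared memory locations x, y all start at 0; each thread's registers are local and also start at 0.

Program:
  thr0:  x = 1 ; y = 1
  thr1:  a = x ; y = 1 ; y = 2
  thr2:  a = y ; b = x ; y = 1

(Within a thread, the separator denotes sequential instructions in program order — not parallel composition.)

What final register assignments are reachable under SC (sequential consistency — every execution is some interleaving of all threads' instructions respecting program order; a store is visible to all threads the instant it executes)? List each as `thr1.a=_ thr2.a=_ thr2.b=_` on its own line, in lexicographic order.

thr1.a=0 thr2.a=0 thr2.b=0
thr1.a=0 thr2.a=0 thr2.b=1
thr1.a=0 thr2.a=1 thr2.b=0
thr1.a=0 thr2.a=1 thr2.b=1
thr1.a=0 thr2.a=2 thr2.b=0
thr1.a=0 thr2.a=2 thr2.b=1
thr1.a=1 thr2.a=0 thr2.b=0
thr1.a=1 thr2.a=0 thr2.b=1
thr1.a=1 thr2.a=1 thr2.b=1
thr1.a=1 thr2.a=2 thr2.b=1

outcome vector order: (thr1.a,thr2.a,thr2.b)
|SC outcomes| = 10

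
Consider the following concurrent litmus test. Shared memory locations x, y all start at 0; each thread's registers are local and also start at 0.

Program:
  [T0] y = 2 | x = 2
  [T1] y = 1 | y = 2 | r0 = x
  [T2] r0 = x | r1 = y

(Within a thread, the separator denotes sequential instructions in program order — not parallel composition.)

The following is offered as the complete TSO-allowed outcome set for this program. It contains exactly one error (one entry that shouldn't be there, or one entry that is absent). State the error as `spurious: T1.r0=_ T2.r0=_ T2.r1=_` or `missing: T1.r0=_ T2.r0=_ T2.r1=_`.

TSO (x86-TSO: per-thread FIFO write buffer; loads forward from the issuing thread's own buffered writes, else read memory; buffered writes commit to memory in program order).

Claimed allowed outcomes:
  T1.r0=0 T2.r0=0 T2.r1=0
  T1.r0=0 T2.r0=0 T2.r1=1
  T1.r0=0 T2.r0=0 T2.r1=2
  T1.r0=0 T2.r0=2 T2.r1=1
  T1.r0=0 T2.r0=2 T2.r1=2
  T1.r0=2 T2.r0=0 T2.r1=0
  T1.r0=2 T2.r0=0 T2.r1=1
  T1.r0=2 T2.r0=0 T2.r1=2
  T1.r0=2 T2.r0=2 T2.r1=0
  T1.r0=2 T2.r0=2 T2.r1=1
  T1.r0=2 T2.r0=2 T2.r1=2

outcome vector order: (T1.r0,T2.r0,T2.r1)
TSO (10): (0,0,0) (0,0,1) (0,0,2) (0,2,1) (0,2,2) (2,0,0) (2,0,1) (2,0,2) (2,2,1) (2,2,2)
claimed∖TSO = {(2,2,0)}

spurious: T1.r0=2 T2.r0=2 T2.r1=0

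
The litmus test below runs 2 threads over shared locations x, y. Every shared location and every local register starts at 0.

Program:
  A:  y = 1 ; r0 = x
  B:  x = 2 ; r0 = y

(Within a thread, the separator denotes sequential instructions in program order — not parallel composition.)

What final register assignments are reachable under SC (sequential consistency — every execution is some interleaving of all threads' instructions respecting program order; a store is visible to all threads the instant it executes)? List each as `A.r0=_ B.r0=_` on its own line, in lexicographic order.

A.r0=0 B.r0=1
A.r0=2 B.r0=0
A.r0=2 B.r0=1

outcome vector order: (A.r0,B.r0)
|SC outcomes| = 3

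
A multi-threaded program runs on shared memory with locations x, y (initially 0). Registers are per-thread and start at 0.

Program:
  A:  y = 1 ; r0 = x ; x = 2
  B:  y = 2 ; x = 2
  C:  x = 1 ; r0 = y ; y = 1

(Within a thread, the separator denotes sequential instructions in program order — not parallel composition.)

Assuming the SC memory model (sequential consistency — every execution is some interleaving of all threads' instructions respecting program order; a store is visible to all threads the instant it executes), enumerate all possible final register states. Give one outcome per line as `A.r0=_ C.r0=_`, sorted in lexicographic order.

outcome vector order: (A.r0,C.r0)
|SC outcomes| = 8

A.r0=0 C.r0=1
A.r0=0 C.r0=2
A.r0=1 C.r0=0
A.r0=1 C.r0=1
A.r0=1 C.r0=2
A.r0=2 C.r0=0
A.r0=2 C.r0=1
A.r0=2 C.r0=2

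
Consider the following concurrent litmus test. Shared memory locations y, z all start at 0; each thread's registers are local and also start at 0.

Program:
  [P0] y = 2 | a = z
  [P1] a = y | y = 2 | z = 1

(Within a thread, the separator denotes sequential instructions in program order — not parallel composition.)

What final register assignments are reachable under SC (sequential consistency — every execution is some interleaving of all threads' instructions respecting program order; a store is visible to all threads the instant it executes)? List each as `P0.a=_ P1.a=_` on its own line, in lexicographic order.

P0.a=0 P1.a=0
P0.a=0 P1.a=2
P0.a=1 P1.a=0
P0.a=1 P1.a=2

outcome vector order: (P0.a,P1.a)
|SC outcomes| = 4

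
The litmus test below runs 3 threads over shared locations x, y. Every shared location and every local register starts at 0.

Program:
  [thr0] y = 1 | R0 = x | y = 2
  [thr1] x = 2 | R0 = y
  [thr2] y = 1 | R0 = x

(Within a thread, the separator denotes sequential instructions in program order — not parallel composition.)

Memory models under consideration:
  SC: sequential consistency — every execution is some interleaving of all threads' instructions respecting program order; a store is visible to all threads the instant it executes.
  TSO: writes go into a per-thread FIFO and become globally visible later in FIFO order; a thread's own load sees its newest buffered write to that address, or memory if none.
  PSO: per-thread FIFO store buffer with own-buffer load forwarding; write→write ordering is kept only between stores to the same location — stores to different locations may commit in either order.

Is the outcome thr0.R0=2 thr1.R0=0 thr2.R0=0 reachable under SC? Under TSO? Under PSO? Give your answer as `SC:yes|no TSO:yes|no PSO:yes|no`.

outcome vector order: (thr0.R0,thr1.R0,thr2.R0)
[SC] allowed = {<0 1 0> <0 1 2> <0 2 0> <0 2 2> <2 0 2> <2 1 0> <2 1 2> <2 2 0> <2 2 2>}
[TSO] allowed = {<0 0 0> <0 0 2> <0 1 0> <0 1 2> <0 2 0> <0 2 2> <2 0 0> <2 0 2> <2 1 0> <2 1 2> <2 2 0> <2 2 2>}
[PSO] allowed = {<0 0 0> <0 0 2> <0 1 0> <0 1 2> <0 2 0> <0 2 2> <2 0 0> <2 0 2> <2 1 0> <2 1 2> <2 2 0> <2 2 2>}
target <2 0 0> ∈ {TSO,PSO}

SC:no TSO:yes PSO:yes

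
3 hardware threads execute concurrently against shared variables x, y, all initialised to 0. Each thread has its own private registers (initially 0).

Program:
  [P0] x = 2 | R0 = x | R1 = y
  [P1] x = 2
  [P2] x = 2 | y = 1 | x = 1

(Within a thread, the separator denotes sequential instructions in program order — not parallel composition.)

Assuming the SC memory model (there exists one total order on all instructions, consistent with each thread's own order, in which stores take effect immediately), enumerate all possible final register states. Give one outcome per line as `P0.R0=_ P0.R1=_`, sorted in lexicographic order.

P0.R0=1 P0.R1=1
P0.R0=2 P0.R1=0
P0.R0=2 P0.R1=1

outcome vector order: (P0.R0,P0.R1)
|SC outcomes| = 3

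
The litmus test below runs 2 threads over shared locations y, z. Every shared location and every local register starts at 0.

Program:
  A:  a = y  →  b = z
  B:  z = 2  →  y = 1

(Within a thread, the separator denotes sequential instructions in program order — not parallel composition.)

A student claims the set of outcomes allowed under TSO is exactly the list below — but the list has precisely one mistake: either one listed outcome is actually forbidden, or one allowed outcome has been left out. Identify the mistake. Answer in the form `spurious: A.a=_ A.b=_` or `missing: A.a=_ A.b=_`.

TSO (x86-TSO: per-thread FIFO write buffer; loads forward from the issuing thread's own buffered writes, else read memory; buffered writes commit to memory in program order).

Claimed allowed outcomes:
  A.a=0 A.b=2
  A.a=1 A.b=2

outcome vector order: (A.a,A.b)
TSO (3): (0,0) (0,2) (1,2)
TSO∖claimed = {(0,0)}

missing: A.a=0 A.b=0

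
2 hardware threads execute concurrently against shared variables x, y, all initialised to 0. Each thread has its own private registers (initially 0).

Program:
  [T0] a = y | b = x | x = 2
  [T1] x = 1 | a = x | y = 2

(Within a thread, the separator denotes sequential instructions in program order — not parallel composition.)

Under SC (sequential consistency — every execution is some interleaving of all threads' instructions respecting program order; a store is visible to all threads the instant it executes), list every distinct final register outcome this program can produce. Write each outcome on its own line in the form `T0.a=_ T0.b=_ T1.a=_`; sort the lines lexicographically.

outcome vector order: (T0.a,T0.b,T1.a)
|SC outcomes| = 5

T0.a=0 T0.b=0 T1.a=1
T0.a=0 T0.b=0 T1.a=2
T0.a=0 T0.b=1 T1.a=1
T0.a=0 T0.b=1 T1.a=2
T0.a=2 T0.b=1 T1.a=1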